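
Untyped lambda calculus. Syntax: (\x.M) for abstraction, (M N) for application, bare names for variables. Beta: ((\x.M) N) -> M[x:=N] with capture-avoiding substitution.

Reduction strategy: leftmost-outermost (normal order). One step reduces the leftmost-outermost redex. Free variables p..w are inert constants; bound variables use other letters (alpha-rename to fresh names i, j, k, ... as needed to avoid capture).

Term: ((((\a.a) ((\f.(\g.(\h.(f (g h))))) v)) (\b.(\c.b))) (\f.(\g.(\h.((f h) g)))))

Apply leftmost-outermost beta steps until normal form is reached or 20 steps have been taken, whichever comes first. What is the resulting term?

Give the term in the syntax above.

Step 0: ((((\a.a) ((\f.(\g.(\h.(f (g h))))) v)) (\b.(\c.b))) (\f.(\g.(\h.((f h) g)))))
Step 1: ((((\f.(\g.(\h.(f (g h))))) v) (\b.(\c.b))) (\f.(\g.(\h.((f h) g)))))
Step 2: (((\g.(\h.(v (g h)))) (\b.(\c.b))) (\f.(\g.(\h.((f h) g)))))
Step 3: ((\h.(v ((\b.(\c.b)) h))) (\f.(\g.(\h.((f h) g)))))
Step 4: (v ((\b.(\c.b)) (\f.(\g.(\h.((f h) g))))))
Step 5: (v (\c.(\f.(\g.(\h.((f h) g))))))

Answer: (v (\c.(\f.(\g.(\h.((f h) g))))))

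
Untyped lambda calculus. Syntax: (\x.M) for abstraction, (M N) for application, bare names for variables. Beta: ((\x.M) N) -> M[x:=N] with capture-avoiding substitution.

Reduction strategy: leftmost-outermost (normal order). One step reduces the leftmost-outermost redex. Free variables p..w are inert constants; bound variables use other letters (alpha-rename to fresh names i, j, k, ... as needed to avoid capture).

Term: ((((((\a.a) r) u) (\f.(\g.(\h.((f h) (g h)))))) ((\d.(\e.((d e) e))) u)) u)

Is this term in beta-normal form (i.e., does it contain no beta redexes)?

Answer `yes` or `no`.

Term: ((((((\a.a) r) u) (\f.(\g.(\h.((f h) (g h)))))) ((\d.(\e.((d e) e))) u)) u)
Found 2 beta redex(es).

Answer: no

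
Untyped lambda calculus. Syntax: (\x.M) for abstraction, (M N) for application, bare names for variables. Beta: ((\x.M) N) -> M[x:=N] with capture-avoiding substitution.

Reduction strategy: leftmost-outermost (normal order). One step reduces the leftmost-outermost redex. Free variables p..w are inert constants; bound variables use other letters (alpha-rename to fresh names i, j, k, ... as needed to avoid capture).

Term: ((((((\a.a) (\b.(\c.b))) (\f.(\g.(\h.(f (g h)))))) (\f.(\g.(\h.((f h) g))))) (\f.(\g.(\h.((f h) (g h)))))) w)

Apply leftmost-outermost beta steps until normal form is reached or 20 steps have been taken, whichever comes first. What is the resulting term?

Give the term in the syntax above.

Answer: (\h.(\g.(\i.(((w h) i) (g i)))))

Derivation:
Step 0: ((((((\a.a) (\b.(\c.b))) (\f.(\g.(\h.(f (g h)))))) (\f.(\g.(\h.((f h) g))))) (\f.(\g.(\h.((f h) (g h)))))) w)
Step 1: (((((\b.(\c.b)) (\f.(\g.(\h.(f (g h)))))) (\f.(\g.(\h.((f h) g))))) (\f.(\g.(\h.((f h) (g h)))))) w)
Step 2: ((((\c.(\f.(\g.(\h.(f (g h)))))) (\f.(\g.(\h.((f h) g))))) (\f.(\g.(\h.((f h) (g h)))))) w)
Step 3: (((\f.(\g.(\h.(f (g h))))) (\f.(\g.(\h.((f h) (g h)))))) w)
Step 4: ((\g.(\h.((\f.(\g.(\h.((f h) (g h))))) (g h)))) w)
Step 5: (\h.((\f.(\g.(\h.((f h) (g h))))) (w h)))
Step 6: (\h.(\g.(\i.(((w h) i) (g i)))))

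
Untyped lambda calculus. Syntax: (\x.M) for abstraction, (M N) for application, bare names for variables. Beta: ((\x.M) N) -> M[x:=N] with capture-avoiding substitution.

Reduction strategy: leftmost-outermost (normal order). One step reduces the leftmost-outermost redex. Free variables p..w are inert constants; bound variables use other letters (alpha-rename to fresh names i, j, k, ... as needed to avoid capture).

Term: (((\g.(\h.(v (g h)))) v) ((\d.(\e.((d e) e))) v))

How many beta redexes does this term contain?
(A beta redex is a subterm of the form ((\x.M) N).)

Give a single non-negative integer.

Term: (((\g.(\h.(v (g h)))) v) ((\d.(\e.((d e) e))) v))
  Redex: ((\g.(\h.(v (g h)))) v)
  Redex: ((\d.(\e.((d e) e))) v)
Total redexes: 2

Answer: 2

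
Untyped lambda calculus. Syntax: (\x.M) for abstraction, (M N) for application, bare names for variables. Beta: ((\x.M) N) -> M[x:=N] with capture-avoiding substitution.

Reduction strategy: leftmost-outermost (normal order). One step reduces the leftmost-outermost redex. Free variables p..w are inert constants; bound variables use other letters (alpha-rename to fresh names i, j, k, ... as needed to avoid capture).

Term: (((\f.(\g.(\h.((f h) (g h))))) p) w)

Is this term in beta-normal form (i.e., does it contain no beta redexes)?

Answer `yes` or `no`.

Term: (((\f.(\g.(\h.((f h) (g h))))) p) w)
Found 1 beta redex(es).

Answer: no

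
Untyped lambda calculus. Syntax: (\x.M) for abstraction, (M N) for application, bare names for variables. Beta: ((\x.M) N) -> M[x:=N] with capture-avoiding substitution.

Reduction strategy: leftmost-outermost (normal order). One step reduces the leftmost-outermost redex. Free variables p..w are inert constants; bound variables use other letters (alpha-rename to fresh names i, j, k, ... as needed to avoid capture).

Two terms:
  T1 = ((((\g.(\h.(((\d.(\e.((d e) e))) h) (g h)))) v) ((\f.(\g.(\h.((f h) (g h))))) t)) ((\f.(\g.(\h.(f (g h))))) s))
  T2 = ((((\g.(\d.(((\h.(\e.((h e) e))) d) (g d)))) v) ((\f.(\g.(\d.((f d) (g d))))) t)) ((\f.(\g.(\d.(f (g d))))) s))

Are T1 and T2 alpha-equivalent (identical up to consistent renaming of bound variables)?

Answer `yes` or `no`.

Term 1: ((((\g.(\h.(((\d.(\e.((d e) e))) h) (g h)))) v) ((\f.(\g.(\h.((f h) (g h))))) t)) ((\f.(\g.(\h.(f (g h))))) s))
Term 2: ((((\g.(\d.(((\h.(\e.((h e) e))) d) (g d)))) v) ((\f.(\g.(\d.((f d) (g d))))) t)) ((\f.(\g.(\d.(f (g d))))) s))
Alpha-equivalence: compare structure up to binder renaming.
Result: True

Answer: yes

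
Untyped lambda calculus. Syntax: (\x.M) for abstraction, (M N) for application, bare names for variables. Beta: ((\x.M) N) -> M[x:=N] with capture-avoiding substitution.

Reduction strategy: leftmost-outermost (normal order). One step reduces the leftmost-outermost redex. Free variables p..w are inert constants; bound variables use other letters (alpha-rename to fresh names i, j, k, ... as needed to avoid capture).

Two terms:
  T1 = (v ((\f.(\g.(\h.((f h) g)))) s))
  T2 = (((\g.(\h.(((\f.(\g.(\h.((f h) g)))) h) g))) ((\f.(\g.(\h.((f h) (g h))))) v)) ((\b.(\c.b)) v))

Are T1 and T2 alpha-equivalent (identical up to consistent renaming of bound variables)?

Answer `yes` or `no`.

Answer: no

Derivation:
Term 1: (v ((\f.(\g.(\h.((f h) g)))) s))
Term 2: (((\g.(\h.(((\f.(\g.(\h.((f h) g)))) h) g))) ((\f.(\g.(\h.((f h) (g h))))) v)) ((\b.(\c.b)) v))
Alpha-equivalence: compare structure up to binder renaming.
Result: False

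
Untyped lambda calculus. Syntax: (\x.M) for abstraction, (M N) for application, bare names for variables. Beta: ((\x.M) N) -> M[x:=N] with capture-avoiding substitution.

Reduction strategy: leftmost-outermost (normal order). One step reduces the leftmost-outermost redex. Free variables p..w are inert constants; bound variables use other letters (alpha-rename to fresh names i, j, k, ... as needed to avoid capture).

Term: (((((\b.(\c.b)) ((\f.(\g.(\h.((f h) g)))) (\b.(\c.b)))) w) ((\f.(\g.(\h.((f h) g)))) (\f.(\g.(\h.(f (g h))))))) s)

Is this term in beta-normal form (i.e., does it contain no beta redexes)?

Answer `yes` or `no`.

Term: (((((\b.(\c.b)) ((\f.(\g.(\h.((f h) g)))) (\b.(\c.b)))) w) ((\f.(\g.(\h.((f h) g)))) (\f.(\g.(\h.(f (g h))))))) s)
Found 3 beta redex(es).

Answer: no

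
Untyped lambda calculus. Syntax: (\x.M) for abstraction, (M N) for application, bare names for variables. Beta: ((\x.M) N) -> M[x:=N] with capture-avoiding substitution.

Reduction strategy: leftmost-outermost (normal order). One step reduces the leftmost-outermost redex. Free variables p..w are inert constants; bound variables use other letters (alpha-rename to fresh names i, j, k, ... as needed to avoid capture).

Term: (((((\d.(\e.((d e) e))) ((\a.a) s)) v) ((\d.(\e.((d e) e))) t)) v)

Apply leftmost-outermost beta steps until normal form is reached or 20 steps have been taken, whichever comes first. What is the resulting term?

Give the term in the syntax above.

Answer: ((((s v) v) (\e.((t e) e))) v)

Derivation:
Step 0: (((((\d.(\e.((d e) e))) ((\a.a) s)) v) ((\d.(\e.((d e) e))) t)) v)
Step 1: ((((\e.((((\a.a) s) e) e)) v) ((\d.(\e.((d e) e))) t)) v)
Step 2: ((((((\a.a) s) v) v) ((\d.(\e.((d e) e))) t)) v)
Step 3: ((((s v) v) ((\d.(\e.((d e) e))) t)) v)
Step 4: ((((s v) v) (\e.((t e) e))) v)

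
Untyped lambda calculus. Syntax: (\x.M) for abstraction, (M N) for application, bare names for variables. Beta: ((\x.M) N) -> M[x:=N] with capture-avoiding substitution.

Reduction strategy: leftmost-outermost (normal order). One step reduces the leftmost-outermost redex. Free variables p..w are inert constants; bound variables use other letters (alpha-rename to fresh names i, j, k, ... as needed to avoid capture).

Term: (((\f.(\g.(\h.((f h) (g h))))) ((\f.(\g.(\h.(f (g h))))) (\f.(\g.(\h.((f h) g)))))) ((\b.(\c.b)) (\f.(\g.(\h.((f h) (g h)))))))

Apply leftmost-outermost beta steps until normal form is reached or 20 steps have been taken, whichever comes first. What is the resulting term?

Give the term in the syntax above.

Answer: (\h.(\g.(\i.(((h (\f.(\g.(\h.((f h) (g h)))))) i) g))))

Derivation:
Step 0: (((\f.(\g.(\h.((f h) (g h))))) ((\f.(\g.(\h.(f (g h))))) (\f.(\g.(\h.((f h) g)))))) ((\b.(\c.b)) (\f.(\g.(\h.((f h) (g h)))))))
Step 1: ((\g.(\h.((((\f.(\g.(\h.(f (g h))))) (\f.(\g.(\h.((f h) g))))) h) (g h)))) ((\b.(\c.b)) (\f.(\g.(\h.((f h) (g h)))))))
Step 2: (\h.((((\f.(\g.(\h.(f (g h))))) (\f.(\g.(\h.((f h) g))))) h) (((\b.(\c.b)) (\f.(\g.(\h.((f h) (g h)))))) h)))
Step 3: (\h.(((\g.(\h.((\f.(\g.(\h.((f h) g)))) (g h)))) h) (((\b.(\c.b)) (\f.(\g.(\h.((f h) (g h)))))) h)))
Step 4: (\h.((\i.((\f.(\g.(\h.((f h) g)))) (h i))) (((\b.(\c.b)) (\f.(\g.(\h.((f h) (g h)))))) h)))
Step 5: (\h.((\f.(\g.(\h.((f h) g)))) (h (((\b.(\c.b)) (\f.(\g.(\h.((f h) (g h)))))) h))))
Step 6: (\h.(\g.(\i.(((h (((\b.(\c.b)) (\f.(\g.(\h.((f h) (g h)))))) h)) i) g))))
Step 7: (\h.(\g.(\i.(((h ((\c.(\f.(\g.(\h.((f h) (g h)))))) h)) i) g))))
Step 8: (\h.(\g.(\i.(((h (\f.(\g.(\h.((f h) (g h)))))) i) g))))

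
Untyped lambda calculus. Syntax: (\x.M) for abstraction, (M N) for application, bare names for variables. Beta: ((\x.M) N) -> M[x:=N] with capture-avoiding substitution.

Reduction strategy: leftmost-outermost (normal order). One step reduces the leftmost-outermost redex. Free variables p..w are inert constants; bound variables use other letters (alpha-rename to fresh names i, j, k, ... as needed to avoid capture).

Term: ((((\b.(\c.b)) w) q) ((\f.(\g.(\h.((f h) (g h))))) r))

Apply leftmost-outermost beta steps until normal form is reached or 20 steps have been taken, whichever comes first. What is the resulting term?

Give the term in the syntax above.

Step 0: ((((\b.(\c.b)) w) q) ((\f.(\g.(\h.((f h) (g h))))) r))
Step 1: (((\c.w) q) ((\f.(\g.(\h.((f h) (g h))))) r))
Step 2: (w ((\f.(\g.(\h.((f h) (g h))))) r))
Step 3: (w (\g.(\h.((r h) (g h)))))

Answer: (w (\g.(\h.((r h) (g h)))))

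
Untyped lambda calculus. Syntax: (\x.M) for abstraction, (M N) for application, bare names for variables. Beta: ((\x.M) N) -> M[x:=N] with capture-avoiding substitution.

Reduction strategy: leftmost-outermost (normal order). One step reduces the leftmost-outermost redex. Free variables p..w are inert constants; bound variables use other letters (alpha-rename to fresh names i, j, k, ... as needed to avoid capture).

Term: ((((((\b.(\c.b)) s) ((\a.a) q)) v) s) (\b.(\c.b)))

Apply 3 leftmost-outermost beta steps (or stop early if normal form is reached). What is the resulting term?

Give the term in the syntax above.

Answer: (((s v) s) (\b.(\c.b)))

Derivation:
Step 0: ((((((\b.(\c.b)) s) ((\a.a) q)) v) s) (\b.(\c.b)))
Step 1: (((((\c.s) ((\a.a) q)) v) s) (\b.(\c.b)))
Step 2: (((s v) s) (\b.(\c.b)))
Step 3: (normal form reached)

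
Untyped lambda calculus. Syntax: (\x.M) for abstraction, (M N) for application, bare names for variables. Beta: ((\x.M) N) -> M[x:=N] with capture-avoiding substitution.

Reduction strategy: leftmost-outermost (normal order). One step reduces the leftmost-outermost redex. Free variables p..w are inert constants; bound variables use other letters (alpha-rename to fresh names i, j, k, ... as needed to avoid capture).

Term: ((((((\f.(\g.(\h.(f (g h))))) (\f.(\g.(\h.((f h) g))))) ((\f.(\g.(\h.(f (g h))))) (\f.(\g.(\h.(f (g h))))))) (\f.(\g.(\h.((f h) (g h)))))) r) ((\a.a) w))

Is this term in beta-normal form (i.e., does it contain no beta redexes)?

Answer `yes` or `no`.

Answer: no

Derivation:
Term: ((((((\f.(\g.(\h.(f (g h))))) (\f.(\g.(\h.((f h) g))))) ((\f.(\g.(\h.(f (g h))))) (\f.(\g.(\h.(f (g h))))))) (\f.(\g.(\h.((f h) (g h)))))) r) ((\a.a) w))
Found 3 beta redex(es).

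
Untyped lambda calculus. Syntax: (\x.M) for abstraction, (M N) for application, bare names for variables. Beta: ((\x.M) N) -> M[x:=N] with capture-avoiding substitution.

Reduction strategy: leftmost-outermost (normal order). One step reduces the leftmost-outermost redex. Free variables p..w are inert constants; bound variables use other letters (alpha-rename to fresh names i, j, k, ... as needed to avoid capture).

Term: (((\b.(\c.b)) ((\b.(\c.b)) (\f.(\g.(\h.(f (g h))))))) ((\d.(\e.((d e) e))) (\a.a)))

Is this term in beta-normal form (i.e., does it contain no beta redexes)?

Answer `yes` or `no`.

Term: (((\b.(\c.b)) ((\b.(\c.b)) (\f.(\g.(\h.(f (g h))))))) ((\d.(\e.((d e) e))) (\a.a)))
Found 3 beta redex(es).

Answer: no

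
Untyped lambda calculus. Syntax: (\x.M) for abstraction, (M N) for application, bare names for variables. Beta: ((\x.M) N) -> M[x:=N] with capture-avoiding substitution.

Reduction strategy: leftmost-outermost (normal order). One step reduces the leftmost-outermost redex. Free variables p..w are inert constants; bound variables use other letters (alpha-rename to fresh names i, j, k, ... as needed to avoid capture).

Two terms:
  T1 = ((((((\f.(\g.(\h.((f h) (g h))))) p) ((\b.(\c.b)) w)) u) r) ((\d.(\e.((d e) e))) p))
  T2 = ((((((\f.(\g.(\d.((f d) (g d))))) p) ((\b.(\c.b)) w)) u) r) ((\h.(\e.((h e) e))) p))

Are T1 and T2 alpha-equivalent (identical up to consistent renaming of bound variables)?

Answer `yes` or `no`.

Answer: yes

Derivation:
Term 1: ((((((\f.(\g.(\h.((f h) (g h))))) p) ((\b.(\c.b)) w)) u) r) ((\d.(\e.((d e) e))) p))
Term 2: ((((((\f.(\g.(\d.((f d) (g d))))) p) ((\b.(\c.b)) w)) u) r) ((\h.(\e.((h e) e))) p))
Alpha-equivalence: compare structure up to binder renaming.
Result: True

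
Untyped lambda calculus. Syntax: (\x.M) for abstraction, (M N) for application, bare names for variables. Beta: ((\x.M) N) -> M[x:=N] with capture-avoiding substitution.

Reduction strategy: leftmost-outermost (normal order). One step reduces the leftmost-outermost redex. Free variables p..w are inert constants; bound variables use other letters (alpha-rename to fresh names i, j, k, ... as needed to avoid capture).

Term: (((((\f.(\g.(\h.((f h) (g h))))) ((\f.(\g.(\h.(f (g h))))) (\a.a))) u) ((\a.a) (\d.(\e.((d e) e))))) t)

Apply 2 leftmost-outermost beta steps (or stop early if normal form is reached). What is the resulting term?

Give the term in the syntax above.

Step 0: (((((\f.(\g.(\h.((f h) (g h))))) ((\f.(\g.(\h.(f (g h))))) (\a.a))) u) ((\a.a) (\d.(\e.((d e) e))))) t)
Step 1: ((((\g.(\h.((((\f.(\g.(\h.(f (g h))))) (\a.a)) h) (g h)))) u) ((\a.a) (\d.(\e.((d e) e))))) t)
Step 2: (((\h.((((\f.(\g.(\h.(f (g h))))) (\a.a)) h) (u h))) ((\a.a) (\d.(\e.((d e) e))))) t)

Answer: (((\h.((((\f.(\g.(\h.(f (g h))))) (\a.a)) h) (u h))) ((\a.a) (\d.(\e.((d e) e))))) t)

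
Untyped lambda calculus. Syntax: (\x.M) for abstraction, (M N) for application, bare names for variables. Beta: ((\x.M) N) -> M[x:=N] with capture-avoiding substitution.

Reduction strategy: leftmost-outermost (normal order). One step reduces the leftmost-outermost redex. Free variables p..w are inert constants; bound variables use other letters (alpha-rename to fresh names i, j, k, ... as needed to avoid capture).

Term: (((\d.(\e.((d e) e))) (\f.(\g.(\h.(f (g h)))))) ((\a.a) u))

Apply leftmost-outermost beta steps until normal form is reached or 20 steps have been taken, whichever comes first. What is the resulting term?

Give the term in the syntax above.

Step 0: (((\d.(\e.((d e) e))) (\f.(\g.(\h.(f (g h)))))) ((\a.a) u))
Step 1: ((\e.(((\f.(\g.(\h.(f (g h))))) e) e)) ((\a.a) u))
Step 2: (((\f.(\g.(\h.(f (g h))))) ((\a.a) u)) ((\a.a) u))
Step 3: ((\g.(\h.(((\a.a) u) (g h)))) ((\a.a) u))
Step 4: (\h.(((\a.a) u) (((\a.a) u) h)))
Step 5: (\h.(u (((\a.a) u) h)))
Step 6: (\h.(u (u h)))

Answer: (\h.(u (u h)))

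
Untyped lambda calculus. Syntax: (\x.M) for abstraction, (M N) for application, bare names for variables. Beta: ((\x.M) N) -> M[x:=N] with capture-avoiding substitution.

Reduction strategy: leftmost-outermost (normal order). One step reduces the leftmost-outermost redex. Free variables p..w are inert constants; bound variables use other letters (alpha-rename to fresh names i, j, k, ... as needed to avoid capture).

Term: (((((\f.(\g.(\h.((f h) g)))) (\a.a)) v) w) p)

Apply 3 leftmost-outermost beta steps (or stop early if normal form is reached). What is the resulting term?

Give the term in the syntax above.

Answer: ((((\a.a) w) v) p)

Derivation:
Step 0: (((((\f.(\g.(\h.((f h) g)))) (\a.a)) v) w) p)
Step 1: ((((\g.(\h.(((\a.a) h) g))) v) w) p)
Step 2: (((\h.(((\a.a) h) v)) w) p)
Step 3: ((((\a.a) w) v) p)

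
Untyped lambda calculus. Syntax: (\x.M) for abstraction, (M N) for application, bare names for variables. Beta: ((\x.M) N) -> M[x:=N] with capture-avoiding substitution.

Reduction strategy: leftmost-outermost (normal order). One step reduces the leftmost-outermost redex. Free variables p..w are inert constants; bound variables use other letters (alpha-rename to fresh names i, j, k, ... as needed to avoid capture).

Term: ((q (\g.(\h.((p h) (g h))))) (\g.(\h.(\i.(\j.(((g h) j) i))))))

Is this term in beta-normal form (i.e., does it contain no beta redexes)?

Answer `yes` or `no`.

Answer: yes

Derivation:
Term: ((q (\g.(\h.((p h) (g h))))) (\g.(\h.(\i.(\j.(((g h) j) i))))))
No beta redexes found.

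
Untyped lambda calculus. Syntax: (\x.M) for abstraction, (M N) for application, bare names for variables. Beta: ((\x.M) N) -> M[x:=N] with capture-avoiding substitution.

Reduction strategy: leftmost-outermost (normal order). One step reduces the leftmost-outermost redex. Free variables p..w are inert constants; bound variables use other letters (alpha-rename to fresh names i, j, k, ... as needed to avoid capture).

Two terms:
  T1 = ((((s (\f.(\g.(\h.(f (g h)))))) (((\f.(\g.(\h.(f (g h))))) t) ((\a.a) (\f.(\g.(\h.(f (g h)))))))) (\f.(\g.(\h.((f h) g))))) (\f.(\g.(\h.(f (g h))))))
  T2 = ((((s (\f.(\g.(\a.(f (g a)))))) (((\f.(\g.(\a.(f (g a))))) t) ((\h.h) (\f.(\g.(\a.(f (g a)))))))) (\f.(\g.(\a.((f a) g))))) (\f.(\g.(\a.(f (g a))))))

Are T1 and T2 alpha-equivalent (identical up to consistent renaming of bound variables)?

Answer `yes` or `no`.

Term 1: ((((s (\f.(\g.(\h.(f (g h)))))) (((\f.(\g.(\h.(f (g h))))) t) ((\a.a) (\f.(\g.(\h.(f (g h)))))))) (\f.(\g.(\h.((f h) g))))) (\f.(\g.(\h.(f (g h))))))
Term 2: ((((s (\f.(\g.(\a.(f (g a)))))) (((\f.(\g.(\a.(f (g a))))) t) ((\h.h) (\f.(\g.(\a.(f (g a)))))))) (\f.(\g.(\a.((f a) g))))) (\f.(\g.(\a.(f (g a))))))
Alpha-equivalence: compare structure up to binder renaming.
Result: True

Answer: yes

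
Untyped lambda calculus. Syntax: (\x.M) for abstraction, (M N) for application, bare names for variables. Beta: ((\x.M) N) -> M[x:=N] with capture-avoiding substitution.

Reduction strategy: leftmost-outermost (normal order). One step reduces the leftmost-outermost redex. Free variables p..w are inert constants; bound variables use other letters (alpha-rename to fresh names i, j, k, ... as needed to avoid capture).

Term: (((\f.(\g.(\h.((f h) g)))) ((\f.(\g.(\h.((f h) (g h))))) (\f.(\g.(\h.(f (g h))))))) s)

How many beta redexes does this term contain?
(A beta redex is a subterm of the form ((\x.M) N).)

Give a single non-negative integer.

Term: (((\f.(\g.(\h.((f h) g)))) ((\f.(\g.(\h.((f h) (g h))))) (\f.(\g.(\h.(f (g h))))))) s)
  Redex: ((\f.(\g.(\h.((f h) g)))) ((\f.(\g.(\h.((f h) (g h))))) (\f.(\g.(\h.(f (g h)))))))
  Redex: ((\f.(\g.(\h.((f h) (g h))))) (\f.(\g.(\h.(f (g h))))))
Total redexes: 2

Answer: 2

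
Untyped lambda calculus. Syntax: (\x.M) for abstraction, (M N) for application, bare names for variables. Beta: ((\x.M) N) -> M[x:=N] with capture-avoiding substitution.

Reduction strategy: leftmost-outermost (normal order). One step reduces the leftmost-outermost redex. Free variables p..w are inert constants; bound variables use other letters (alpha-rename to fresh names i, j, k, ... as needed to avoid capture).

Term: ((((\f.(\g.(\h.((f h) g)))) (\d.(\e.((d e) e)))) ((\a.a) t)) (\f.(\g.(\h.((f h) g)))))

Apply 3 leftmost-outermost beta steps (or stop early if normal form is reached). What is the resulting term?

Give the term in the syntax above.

Answer: (((\d.(\e.((d e) e))) (\f.(\g.(\h.((f h) g))))) ((\a.a) t))

Derivation:
Step 0: ((((\f.(\g.(\h.((f h) g)))) (\d.(\e.((d e) e)))) ((\a.a) t)) (\f.(\g.(\h.((f h) g)))))
Step 1: (((\g.(\h.(((\d.(\e.((d e) e))) h) g))) ((\a.a) t)) (\f.(\g.(\h.((f h) g)))))
Step 2: ((\h.(((\d.(\e.((d e) e))) h) ((\a.a) t))) (\f.(\g.(\h.((f h) g)))))
Step 3: (((\d.(\e.((d e) e))) (\f.(\g.(\h.((f h) g))))) ((\a.a) t))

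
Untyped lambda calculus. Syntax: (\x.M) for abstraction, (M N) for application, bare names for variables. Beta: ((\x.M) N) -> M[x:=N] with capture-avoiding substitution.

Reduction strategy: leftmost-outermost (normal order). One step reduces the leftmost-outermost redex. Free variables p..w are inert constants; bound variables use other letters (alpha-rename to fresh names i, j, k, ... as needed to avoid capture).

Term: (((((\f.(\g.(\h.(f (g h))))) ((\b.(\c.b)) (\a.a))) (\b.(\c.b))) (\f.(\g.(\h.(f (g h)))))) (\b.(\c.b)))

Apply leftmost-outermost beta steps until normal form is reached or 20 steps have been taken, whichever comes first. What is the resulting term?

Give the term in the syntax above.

Answer: (\b.(\c.b))

Derivation:
Step 0: (((((\f.(\g.(\h.(f (g h))))) ((\b.(\c.b)) (\a.a))) (\b.(\c.b))) (\f.(\g.(\h.(f (g h)))))) (\b.(\c.b)))
Step 1: ((((\g.(\h.(((\b.(\c.b)) (\a.a)) (g h)))) (\b.(\c.b))) (\f.(\g.(\h.(f (g h)))))) (\b.(\c.b)))
Step 2: (((\h.(((\b.(\c.b)) (\a.a)) ((\b.(\c.b)) h))) (\f.(\g.(\h.(f (g h)))))) (\b.(\c.b)))
Step 3: ((((\b.(\c.b)) (\a.a)) ((\b.(\c.b)) (\f.(\g.(\h.(f (g h))))))) (\b.(\c.b)))
Step 4: (((\c.(\a.a)) ((\b.(\c.b)) (\f.(\g.(\h.(f (g h))))))) (\b.(\c.b)))
Step 5: ((\a.a) (\b.(\c.b)))
Step 6: (\b.(\c.b))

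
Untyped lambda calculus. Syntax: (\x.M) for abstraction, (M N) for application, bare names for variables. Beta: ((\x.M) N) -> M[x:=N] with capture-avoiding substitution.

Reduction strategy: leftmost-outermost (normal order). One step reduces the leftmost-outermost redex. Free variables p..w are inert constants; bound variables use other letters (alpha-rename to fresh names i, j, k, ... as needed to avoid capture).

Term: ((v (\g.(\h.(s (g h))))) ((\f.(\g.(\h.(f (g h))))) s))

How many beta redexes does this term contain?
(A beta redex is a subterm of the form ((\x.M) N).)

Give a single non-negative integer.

Term: ((v (\g.(\h.(s (g h))))) ((\f.(\g.(\h.(f (g h))))) s))
  Redex: ((\f.(\g.(\h.(f (g h))))) s)
Total redexes: 1

Answer: 1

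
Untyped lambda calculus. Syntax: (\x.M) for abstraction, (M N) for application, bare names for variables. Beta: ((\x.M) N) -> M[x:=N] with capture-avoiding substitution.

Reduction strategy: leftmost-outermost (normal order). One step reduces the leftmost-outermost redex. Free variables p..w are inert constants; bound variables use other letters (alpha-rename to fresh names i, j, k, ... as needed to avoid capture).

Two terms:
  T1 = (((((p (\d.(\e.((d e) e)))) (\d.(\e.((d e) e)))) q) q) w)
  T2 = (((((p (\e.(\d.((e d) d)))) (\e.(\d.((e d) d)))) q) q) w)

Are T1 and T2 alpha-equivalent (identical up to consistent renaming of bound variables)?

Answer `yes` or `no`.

Answer: yes

Derivation:
Term 1: (((((p (\d.(\e.((d e) e)))) (\d.(\e.((d e) e)))) q) q) w)
Term 2: (((((p (\e.(\d.((e d) d)))) (\e.(\d.((e d) d)))) q) q) w)
Alpha-equivalence: compare structure up to binder renaming.
Result: True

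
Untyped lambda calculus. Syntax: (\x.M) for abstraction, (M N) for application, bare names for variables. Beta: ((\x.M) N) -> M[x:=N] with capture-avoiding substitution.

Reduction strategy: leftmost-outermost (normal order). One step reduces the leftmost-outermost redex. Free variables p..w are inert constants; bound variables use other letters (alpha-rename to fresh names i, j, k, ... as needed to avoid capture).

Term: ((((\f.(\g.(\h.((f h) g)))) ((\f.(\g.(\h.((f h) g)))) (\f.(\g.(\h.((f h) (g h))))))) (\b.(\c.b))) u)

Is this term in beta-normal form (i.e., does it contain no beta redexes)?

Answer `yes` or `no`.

Term: ((((\f.(\g.(\h.((f h) g)))) ((\f.(\g.(\h.((f h) g)))) (\f.(\g.(\h.((f h) (g h))))))) (\b.(\c.b))) u)
Found 2 beta redex(es).

Answer: no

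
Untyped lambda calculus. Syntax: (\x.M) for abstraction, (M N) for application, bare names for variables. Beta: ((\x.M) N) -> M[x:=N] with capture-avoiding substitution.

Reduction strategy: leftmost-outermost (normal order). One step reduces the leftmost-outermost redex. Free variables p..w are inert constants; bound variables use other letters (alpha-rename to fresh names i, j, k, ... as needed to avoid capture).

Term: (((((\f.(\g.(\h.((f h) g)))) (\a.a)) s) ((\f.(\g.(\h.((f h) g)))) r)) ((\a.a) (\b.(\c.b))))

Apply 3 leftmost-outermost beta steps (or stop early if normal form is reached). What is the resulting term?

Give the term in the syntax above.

Step 0: (((((\f.(\g.(\h.((f h) g)))) (\a.a)) s) ((\f.(\g.(\h.((f h) g)))) r)) ((\a.a) (\b.(\c.b))))
Step 1: ((((\g.(\h.(((\a.a) h) g))) s) ((\f.(\g.(\h.((f h) g)))) r)) ((\a.a) (\b.(\c.b))))
Step 2: (((\h.(((\a.a) h) s)) ((\f.(\g.(\h.((f h) g)))) r)) ((\a.a) (\b.(\c.b))))
Step 3: ((((\a.a) ((\f.(\g.(\h.((f h) g)))) r)) s) ((\a.a) (\b.(\c.b))))

Answer: ((((\a.a) ((\f.(\g.(\h.((f h) g)))) r)) s) ((\a.a) (\b.(\c.b))))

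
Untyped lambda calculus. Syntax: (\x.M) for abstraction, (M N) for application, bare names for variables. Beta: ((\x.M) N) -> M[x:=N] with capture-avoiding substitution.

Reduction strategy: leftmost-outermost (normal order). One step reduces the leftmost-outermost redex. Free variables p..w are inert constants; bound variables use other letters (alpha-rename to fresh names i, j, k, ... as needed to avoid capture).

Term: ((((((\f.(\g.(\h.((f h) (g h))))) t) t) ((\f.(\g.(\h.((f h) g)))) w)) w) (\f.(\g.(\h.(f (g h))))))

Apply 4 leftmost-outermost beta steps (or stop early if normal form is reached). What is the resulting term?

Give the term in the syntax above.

Answer: ((((t (\g.(\h.((w h) g)))) (t ((\f.(\g.(\h.((f h) g)))) w))) w) (\f.(\g.(\h.(f (g h))))))

Derivation:
Step 0: ((((((\f.(\g.(\h.((f h) (g h))))) t) t) ((\f.(\g.(\h.((f h) g)))) w)) w) (\f.(\g.(\h.(f (g h))))))
Step 1: (((((\g.(\h.((t h) (g h)))) t) ((\f.(\g.(\h.((f h) g)))) w)) w) (\f.(\g.(\h.(f (g h))))))
Step 2: ((((\h.((t h) (t h))) ((\f.(\g.(\h.((f h) g)))) w)) w) (\f.(\g.(\h.(f (g h))))))
Step 3: ((((t ((\f.(\g.(\h.((f h) g)))) w)) (t ((\f.(\g.(\h.((f h) g)))) w))) w) (\f.(\g.(\h.(f (g h))))))
Step 4: ((((t (\g.(\h.((w h) g)))) (t ((\f.(\g.(\h.((f h) g)))) w))) w) (\f.(\g.(\h.(f (g h))))))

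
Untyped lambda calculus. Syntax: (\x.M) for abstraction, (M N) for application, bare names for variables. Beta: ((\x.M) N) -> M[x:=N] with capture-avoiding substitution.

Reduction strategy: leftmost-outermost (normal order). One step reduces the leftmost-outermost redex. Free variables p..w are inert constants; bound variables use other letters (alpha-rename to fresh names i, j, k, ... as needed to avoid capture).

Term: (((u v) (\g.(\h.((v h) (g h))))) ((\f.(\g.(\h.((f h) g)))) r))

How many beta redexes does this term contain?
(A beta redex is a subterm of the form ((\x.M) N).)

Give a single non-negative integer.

Term: (((u v) (\g.(\h.((v h) (g h))))) ((\f.(\g.(\h.((f h) g)))) r))
  Redex: ((\f.(\g.(\h.((f h) g)))) r)
Total redexes: 1

Answer: 1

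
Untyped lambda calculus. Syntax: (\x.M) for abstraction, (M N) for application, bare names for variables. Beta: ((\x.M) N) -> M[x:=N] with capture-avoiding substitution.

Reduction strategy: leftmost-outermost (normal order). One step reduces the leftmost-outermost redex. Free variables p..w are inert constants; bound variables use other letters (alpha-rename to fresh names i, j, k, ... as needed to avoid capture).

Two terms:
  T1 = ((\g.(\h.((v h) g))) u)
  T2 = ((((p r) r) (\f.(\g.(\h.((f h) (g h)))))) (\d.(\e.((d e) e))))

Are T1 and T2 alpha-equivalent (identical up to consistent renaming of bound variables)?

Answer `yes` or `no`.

Term 1: ((\g.(\h.((v h) g))) u)
Term 2: ((((p r) r) (\f.(\g.(\h.((f h) (g h)))))) (\d.(\e.((d e) e))))
Alpha-equivalence: compare structure up to binder renaming.
Result: False

Answer: no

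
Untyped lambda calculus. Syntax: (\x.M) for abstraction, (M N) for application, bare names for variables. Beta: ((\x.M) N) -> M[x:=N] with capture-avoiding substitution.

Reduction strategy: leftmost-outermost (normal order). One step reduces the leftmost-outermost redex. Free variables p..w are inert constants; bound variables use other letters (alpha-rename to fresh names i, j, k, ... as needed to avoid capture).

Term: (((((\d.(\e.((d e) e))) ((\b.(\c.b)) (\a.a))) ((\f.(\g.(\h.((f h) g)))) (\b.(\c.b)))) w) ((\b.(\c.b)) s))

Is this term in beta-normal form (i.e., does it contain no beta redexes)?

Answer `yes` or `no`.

Term: (((((\d.(\e.((d e) e))) ((\b.(\c.b)) (\a.a))) ((\f.(\g.(\h.((f h) g)))) (\b.(\c.b)))) w) ((\b.(\c.b)) s))
Found 4 beta redex(es).

Answer: no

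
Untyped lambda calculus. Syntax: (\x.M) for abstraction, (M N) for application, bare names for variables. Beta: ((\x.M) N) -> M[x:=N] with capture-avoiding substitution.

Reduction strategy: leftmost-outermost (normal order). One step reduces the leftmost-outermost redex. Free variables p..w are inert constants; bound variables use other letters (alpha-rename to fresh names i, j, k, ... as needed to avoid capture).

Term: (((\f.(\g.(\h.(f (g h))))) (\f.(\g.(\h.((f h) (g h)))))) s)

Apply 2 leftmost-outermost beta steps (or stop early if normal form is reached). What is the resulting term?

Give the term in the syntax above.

Answer: (\h.((\f.(\g.(\h.((f h) (g h))))) (s h)))

Derivation:
Step 0: (((\f.(\g.(\h.(f (g h))))) (\f.(\g.(\h.((f h) (g h)))))) s)
Step 1: ((\g.(\h.((\f.(\g.(\h.((f h) (g h))))) (g h)))) s)
Step 2: (\h.((\f.(\g.(\h.((f h) (g h))))) (s h)))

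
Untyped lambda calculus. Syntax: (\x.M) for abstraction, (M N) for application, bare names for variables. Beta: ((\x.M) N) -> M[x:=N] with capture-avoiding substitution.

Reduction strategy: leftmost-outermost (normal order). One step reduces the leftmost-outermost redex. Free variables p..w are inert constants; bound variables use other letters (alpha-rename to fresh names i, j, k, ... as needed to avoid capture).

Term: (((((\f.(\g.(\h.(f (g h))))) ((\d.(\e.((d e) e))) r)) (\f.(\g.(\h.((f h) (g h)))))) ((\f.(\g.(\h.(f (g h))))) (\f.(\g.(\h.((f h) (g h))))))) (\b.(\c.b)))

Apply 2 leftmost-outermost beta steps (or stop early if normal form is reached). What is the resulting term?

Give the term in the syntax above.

Answer: (((\h.(((\d.(\e.((d e) e))) r) ((\f.(\g.(\h.((f h) (g h))))) h))) ((\f.(\g.(\h.(f (g h))))) (\f.(\g.(\h.((f h) (g h))))))) (\b.(\c.b)))

Derivation:
Step 0: (((((\f.(\g.(\h.(f (g h))))) ((\d.(\e.((d e) e))) r)) (\f.(\g.(\h.((f h) (g h)))))) ((\f.(\g.(\h.(f (g h))))) (\f.(\g.(\h.((f h) (g h))))))) (\b.(\c.b)))
Step 1: ((((\g.(\h.(((\d.(\e.((d e) e))) r) (g h)))) (\f.(\g.(\h.((f h) (g h)))))) ((\f.(\g.(\h.(f (g h))))) (\f.(\g.(\h.((f h) (g h))))))) (\b.(\c.b)))
Step 2: (((\h.(((\d.(\e.((d e) e))) r) ((\f.(\g.(\h.((f h) (g h))))) h))) ((\f.(\g.(\h.(f (g h))))) (\f.(\g.(\h.((f h) (g h))))))) (\b.(\c.b)))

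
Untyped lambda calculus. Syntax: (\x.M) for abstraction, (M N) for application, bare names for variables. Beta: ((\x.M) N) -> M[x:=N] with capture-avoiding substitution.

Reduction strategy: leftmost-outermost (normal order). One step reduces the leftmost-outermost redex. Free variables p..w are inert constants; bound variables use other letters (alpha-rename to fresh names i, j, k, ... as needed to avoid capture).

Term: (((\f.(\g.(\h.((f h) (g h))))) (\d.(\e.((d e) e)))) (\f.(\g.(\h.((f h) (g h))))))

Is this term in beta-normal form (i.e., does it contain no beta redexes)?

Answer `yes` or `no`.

Answer: no

Derivation:
Term: (((\f.(\g.(\h.((f h) (g h))))) (\d.(\e.((d e) e)))) (\f.(\g.(\h.((f h) (g h))))))
Found 1 beta redex(es).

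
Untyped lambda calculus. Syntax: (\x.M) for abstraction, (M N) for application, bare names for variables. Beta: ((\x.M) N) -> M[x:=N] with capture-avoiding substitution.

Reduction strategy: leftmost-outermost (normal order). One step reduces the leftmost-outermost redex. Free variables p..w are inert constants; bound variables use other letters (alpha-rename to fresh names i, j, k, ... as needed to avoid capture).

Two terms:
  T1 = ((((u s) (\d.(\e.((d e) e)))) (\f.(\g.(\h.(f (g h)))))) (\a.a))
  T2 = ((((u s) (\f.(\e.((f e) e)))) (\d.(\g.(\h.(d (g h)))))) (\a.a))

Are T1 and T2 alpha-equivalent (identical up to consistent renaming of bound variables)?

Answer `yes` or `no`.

Term 1: ((((u s) (\d.(\e.((d e) e)))) (\f.(\g.(\h.(f (g h)))))) (\a.a))
Term 2: ((((u s) (\f.(\e.((f e) e)))) (\d.(\g.(\h.(d (g h)))))) (\a.a))
Alpha-equivalence: compare structure up to binder renaming.
Result: True

Answer: yes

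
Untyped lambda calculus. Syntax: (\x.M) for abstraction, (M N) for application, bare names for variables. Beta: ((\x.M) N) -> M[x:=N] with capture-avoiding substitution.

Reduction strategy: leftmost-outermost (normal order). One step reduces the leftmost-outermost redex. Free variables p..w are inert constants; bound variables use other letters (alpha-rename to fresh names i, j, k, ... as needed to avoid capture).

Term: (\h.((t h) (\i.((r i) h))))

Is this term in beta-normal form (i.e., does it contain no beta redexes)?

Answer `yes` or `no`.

Answer: yes

Derivation:
Term: (\h.((t h) (\i.((r i) h))))
No beta redexes found.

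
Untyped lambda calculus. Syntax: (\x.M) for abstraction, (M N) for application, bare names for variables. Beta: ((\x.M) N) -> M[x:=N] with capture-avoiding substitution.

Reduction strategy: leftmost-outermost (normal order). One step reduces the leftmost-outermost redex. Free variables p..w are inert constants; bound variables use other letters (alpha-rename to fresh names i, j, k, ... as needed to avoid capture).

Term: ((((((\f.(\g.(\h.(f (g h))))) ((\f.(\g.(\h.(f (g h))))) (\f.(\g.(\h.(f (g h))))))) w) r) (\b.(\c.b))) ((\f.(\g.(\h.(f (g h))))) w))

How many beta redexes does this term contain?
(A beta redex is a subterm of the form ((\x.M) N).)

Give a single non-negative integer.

Answer: 3

Derivation:
Term: ((((((\f.(\g.(\h.(f (g h))))) ((\f.(\g.(\h.(f (g h))))) (\f.(\g.(\h.(f (g h))))))) w) r) (\b.(\c.b))) ((\f.(\g.(\h.(f (g h))))) w))
  Redex: ((\f.(\g.(\h.(f (g h))))) ((\f.(\g.(\h.(f (g h))))) (\f.(\g.(\h.(f (g h)))))))
  Redex: ((\f.(\g.(\h.(f (g h))))) (\f.(\g.(\h.(f (g h))))))
  Redex: ((\f.(\g.(\h.(f (g h))))) w)
Total redexes: 3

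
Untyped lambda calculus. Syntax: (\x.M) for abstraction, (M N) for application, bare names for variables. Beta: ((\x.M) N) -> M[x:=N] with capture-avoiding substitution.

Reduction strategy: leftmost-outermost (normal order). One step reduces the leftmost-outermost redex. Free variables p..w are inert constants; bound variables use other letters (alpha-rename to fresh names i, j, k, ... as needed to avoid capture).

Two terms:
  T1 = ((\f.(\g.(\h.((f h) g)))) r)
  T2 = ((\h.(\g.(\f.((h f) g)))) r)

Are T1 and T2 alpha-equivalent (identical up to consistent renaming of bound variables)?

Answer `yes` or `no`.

Term 1: ((\f.(\g.(\h.((f h) g)))) r)
Term 2: ((\h.(\g.(\f.((h f) g)))) r)
Alpha-equivalence: compare structure up to binder renaming.
Result: True

Answer: yes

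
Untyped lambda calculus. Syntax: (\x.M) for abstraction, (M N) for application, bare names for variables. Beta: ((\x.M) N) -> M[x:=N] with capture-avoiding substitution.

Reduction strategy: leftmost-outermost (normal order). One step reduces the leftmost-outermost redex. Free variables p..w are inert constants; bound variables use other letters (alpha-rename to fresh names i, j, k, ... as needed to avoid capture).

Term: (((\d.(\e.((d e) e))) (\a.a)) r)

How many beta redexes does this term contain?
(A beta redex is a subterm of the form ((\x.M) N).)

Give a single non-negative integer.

Answer: 1

Derivation:
Term: (((\d.(\e.((d e) e))) (\a.a)) r)
  Redex: ((\d.(\e.((d e) e))) (\a.a))
Total redexes: 1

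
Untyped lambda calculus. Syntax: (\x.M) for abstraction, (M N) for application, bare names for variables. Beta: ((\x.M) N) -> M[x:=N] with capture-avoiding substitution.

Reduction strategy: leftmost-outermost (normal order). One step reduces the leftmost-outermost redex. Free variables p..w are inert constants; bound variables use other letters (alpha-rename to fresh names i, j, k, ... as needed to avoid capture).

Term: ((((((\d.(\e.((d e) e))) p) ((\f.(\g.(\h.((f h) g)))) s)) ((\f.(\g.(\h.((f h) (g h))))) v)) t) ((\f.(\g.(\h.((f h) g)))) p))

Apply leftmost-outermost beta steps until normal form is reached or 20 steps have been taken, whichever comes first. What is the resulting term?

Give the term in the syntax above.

Step 0: ((((((\d.(\e.((d e) e))) p) ((\f.(\g.(\h.((f h) g)))) s)) ((\f.(\g.(\h.((f h) (g h))))) v)) t) ((\f.(\g.(\h.((f h) g)))) p))
Step 1: (((((\e.((p e) e)) ((\f.(\g.(\h.((f h) g)))) s)) ((\f.(\g.(\h.((f h) (g h))))) v)) t) ((\f.(\g.(\h.((f h) g)))) p))
Step 2: (((((p ((\f.(\g.(\h.((f h) g)))) s)) ((\f.(\g.(\h.((f h) g)))) s)) ((\f.(\g.(\h.((f h) (g h))))) v)) t) ((\f.(\g.(\h.((f h) g)))) p))
Step 3: (((((p (\g.(\h.((s h) g)))) ((\f.(\g.(\h.((f h) g)))) s)) ((\f.(\g.(\h.((f h) (g h))))) v)) t) ((\f.(\g.(\h.((f h) g)))) p))
Step 4: (((((p (\g.(\h.((s h) g)))) (\g.(\h.((s h) g)))) ((\f.(\g.(\h.((f h) (g h))))) v)) t) ((\f.(\g.(\h.((f h) g)))) p))
Step 5: (((((p (\g.(\h.((s h) g)))) (\g.(\h.((s h) g)))) (\g.(\h.((v h) (g h))))) t) ((\f.(\g.(\h.((f h) g)))) p))
Step 6: (((((p (\g.(\h.((s h) g)))) (\g.(\h.((s h) g)))) (\g.(\h.((v h) (g h))))) t) (\g.(\h.((p h) g))))

Answer: (((((p (\g.(\h.((s h) g)))) (\g.(\h.((s h) g)))) (\g.(\h.((v h) (g h))))) t) (\g.(\h.((p h) g))))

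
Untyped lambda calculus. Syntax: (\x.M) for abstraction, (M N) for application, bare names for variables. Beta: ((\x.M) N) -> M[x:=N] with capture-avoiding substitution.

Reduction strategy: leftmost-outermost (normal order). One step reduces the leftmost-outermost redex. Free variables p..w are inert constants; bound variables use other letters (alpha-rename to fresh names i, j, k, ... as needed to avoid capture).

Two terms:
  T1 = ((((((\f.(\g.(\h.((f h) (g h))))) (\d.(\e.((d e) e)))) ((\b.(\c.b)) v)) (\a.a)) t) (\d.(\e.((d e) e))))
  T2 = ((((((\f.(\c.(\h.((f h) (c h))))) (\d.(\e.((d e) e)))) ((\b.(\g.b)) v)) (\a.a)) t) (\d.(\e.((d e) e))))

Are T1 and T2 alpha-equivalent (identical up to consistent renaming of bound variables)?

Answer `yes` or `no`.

Answer: yes

Derivation:
Term 1: ((((((\f.(\g.(\h.((f h) (g h))))) (\d.(\e.((d e) e)))) ((\b.(\c.b)) v)) (\a.a)) t) (\d.(\e.((d e) e))))
Term 2: ((((((\f.(\c.(\h.((f h) (c h))))) (\d.(\e.((d e) e)))) ((\b.(\g.b)) v)) (\a.a)) t) (\d.(\e.((d e) e))))
Alpha-equivalence: compare structure up to binder renaming.
Result: True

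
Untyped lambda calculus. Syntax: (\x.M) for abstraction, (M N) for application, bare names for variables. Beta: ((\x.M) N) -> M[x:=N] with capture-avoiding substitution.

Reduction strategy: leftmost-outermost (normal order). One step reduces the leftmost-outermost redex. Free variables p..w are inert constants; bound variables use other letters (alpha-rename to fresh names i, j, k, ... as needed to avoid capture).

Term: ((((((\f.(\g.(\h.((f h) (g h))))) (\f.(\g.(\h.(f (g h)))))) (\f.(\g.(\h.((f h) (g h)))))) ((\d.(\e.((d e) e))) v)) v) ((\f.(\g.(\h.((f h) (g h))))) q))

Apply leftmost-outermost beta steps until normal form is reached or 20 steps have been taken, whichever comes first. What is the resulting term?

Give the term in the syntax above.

Answer: (((v (\h.(((v h) h) (v h)))) (\h.(((v h) h) (v h)))) (\g.(\h.((q h) (g h)))))

Derivation:
Step 0: ((((((\f.(\g.(\h.((f h) (g h))))) (\f.(\g.(\h.(f (g h)))))) (\f.(\g.(\h.((f h) (g h)))))) ((\d.(\e.((d e) e))) v)) v) ((\f.(\g.(\h.((f h) (g h))))) q))
Step 1: (((((\g.(\h.(((\f.(\g.(\h.(f (g h))))) h) (g h)))) (\f.(\g.(\h.((f h) (g h)))))) ((\d.(\e.((d e) e))) v)) v) ((\f.(\g.(\h.((f h) (g h))))) q))
Step 2: ((((\h.(((\f.(\g.(\h.(f (g h))))) h) ((\f.(\g.(\h.((f h) (g h))))) h))) ((\d.(\e.((d e) e))) v)) v) ((\f.(\g.(\h.((f h) (g h))))) q))
Step 3: (((((\f.(\g.(\h.(f (g h))))) ((\d.(\e.((d e) e))) v)) ((\f.(\g.(\h.((f h) (g h))))) ((\d.(\e.((d e) e))) v))) v) ((\f.(\g.(\h.((f h) (g h))))) q))
Step 4: ((((\g.(\h.(((\d.(\e.((d e) e))) v) (g h)))) ((\f.(\g.(\h.((f h) (g h))))) ((\d.(\e.((d e) e))) v))) v) ((\f.(\g.(\h.((f h) (g h))))) q))
Step 5: (((\h.(((\d.(\e.((d e) e))) v) (((\f.(\g.(\h.((f h) (g h))))) ((\d.(\e.((d e) e))) v)) h))) v) ((\f.(\g.(\h.((f h) (g h))))) q))
Step 6: ((((\d.(\e.((d e) e))) v) (((\f.(\g.(\h.((f h) (g h))))) ((\d.(\e.((d e) e))) v)) v)) ((\f.(\g.(\h.((f h) (g h))))) q))
Step 7: (((\e.((v e) e)) (((\f.(\g.(\h.((f h) (g h))))) ((\d.(\e.((d e) e))) v)) v)) ((\f.(\g.(\h.((f h) (g h))))) q))
Step 8: (((v (((\f.(\g.(\h.((f h) (g h))))) ((\d.(\e.((d e) e))) v)) v)) (((\f.(\g.(\h.((f h) (g h))))) ((\d.(\e.((d e) e))) v)) v)) ((\f.(\g.(\h.((f h) (g h))))) q))
Step 9: (((v ((\g.(\h.((((\d.(\e.((d e) e))) v) h) (g h)))) v)) (((\f.(\g.(\h.((f h) (g h))))) ((\d.(\e.((d e) e))) v)) v)) ((\f.(\g.(\h.((f h) (g h))))) q))
Step 10: (((v (\h.((((\d.(\e.((d e) e))) v) h) (v h)))) (((\f.(\g.(\h.((f h) (g h))))) ((\d.(\e.((d e) e))) v)) v)) ((\f.(\g.(\h.((f h) (g h))))) q))
Step 11: (((v (\h.(((\e.((v e) e)) h) (v h)))) (((\f.(\g.(\h.((f h) (g h))))) ((\d.(\e.((d e) e))) v)) v)) ((\f.(\g.(\h.((f h) (g h))))) q))
Step 12: (((v (\h.(((v h) h) (v h)))) (((\f.(\g.(\h.((f h) (g h))))) ((\d.(\e.((d e) e))) v)) v)) ((\f.(\g.(\h.((f h) (g h))))) q))
Step 13: (((v (\h.(((v h) h) (v h)))) ((\g.(\h.((((\d.(\e.((d e) e))) v) h) (g h)))) v)) ((\f.(\g.(\h.((f h) (g h))))) q))
Step 14: (((v (\h.(((v h) h) (v h)))) (\h.((((\d.(\e.((d e) e))) v) h) (v h)))) ((\f.(\g.(\h.((f h) (g h))))) q))
Step 15: (((v (\h.(((v h) h) (v h)))) (\h.(((\e.((v e) e)) h) (v h)))) ((\f.(\g.(\h.((f h) (g h))))) q))
Step 16: (((v (\h.(((v h) h) (v h)))) (\h.(((v h) h) (v h)))) ((\f.(\g.(\h.((f h) (g h))))) q))
Step 17: (((v (\h.(((v h) h) (v h)))) (\h.(((v h) h) (v h)))) (\g.(\h.((q h) (g h)))))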